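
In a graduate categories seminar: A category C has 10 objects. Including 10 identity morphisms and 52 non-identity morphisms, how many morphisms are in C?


Each object has an identity morphism, giving 10 identities.
Adding the 52 non-identity morphisms:
Total = 10 + 52 = 62

62


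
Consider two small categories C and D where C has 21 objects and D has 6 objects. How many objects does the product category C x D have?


The product category C x D has objects that are pairs (c, d).
Number of pairs = |Ob(C)| * |Ob(D)| = 21 * 6 = 126

126


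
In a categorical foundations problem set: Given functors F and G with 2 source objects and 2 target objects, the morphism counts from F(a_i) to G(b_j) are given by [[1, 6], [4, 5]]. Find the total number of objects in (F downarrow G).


Objects of (F downarrow G) are triples (a, b, h: F(a)->G(b)).
The count equals the sum of all entries in the hom-matrix.
sum(row 0) = 7
sum(row 1) = 9
Grand total = 16

16


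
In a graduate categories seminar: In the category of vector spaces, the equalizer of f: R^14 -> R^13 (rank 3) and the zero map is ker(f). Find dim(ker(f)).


The equalizer of f and the zero map is ker(f).
By the rank-nullity theorem: dim(ker(f)) = dim(domain) - rank(f).
dim(ker(f)) = 14 - 3 = 11

11


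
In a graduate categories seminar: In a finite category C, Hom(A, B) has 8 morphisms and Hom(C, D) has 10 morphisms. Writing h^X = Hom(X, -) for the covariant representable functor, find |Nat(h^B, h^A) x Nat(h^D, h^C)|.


By the Yoneda lemma, Nat(h^B, h^A) is isomorphic to Hom(A, B),
so |Nat(h^B, h^A)| = |Hom(A, B)| and |Nat(h^D, h^C)| = |Hom(C, D)|.
|Hom(A, B)| = 8, |Hom(C, D)| = 10.
|Nat(h^B, h^A) x Nat(h^D, h^C)| = 8 * 10 = 80

80


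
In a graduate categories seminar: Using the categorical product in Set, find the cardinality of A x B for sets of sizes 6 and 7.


In Set, the product A x B is the Cartesian product.
By the universal property, |A x B| = |A| * |B|.
|A x B| = 6 * 7 = 42

42


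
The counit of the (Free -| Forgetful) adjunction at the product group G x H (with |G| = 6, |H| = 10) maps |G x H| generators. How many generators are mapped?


The counit epsilon_K: F(U(K)) -> K of the Free-Forgetful adjunction
maps |K| generators of F(U(K)) into K. For K = G x H (the product group),
|G x H| = |G| * |H|.
Total generators mapped = 6 * 10 = 60.

60


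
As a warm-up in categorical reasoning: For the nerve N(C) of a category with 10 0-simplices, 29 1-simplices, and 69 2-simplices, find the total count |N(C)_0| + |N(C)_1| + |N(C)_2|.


The 2-skeleton of the nerve N(C) consists of simplices in dimensions 0, 1, 2:
  |N(C)_0| = 10 (objects)
  |N(C)_1| = 29 (morphisms)
  |N(C)_2| = 69 (composable pairs)
Total = 10 + 29 + 69 = 108

108


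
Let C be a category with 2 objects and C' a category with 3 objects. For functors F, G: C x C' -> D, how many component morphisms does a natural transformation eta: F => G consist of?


A natural transformation eta: F => G assigns one component morphism per
object of the domain category.
The domain is the product category C x C', so
|Ob(C x C')| = |Ob(C)| * |Ob(C')| = 2 * 3 = 6.
Therefore eta has 6 component morphisms.

6


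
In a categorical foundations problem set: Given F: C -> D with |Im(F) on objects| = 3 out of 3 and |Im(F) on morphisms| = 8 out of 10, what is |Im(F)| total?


The image of F consists of distinct objects and distinct morphisms.
|Im(F)| on objects = 3
|Im(F)| on morphisms = 8
Total image cardinality = 3 + 8 = 11

11


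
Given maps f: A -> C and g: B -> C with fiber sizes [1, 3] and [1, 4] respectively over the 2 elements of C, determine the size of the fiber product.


The pullback A x_C B consists of pairs (a, b) with f(a) = g(b).
For each element c in C, the fiber product has |f^-1(c)| * |g^-1(c)| elements.
Summing over C: 1 * 1 + 3 * 4
= 1 + 12 = 13

13


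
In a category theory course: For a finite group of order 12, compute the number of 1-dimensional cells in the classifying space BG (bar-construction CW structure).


In the bar-construction CW model of BG, the n-cells are indexed by
n-tuples [g_1|...|g_n] of non-identity elements of G (degenerate
simplices with some g_i = e do not contribute cells), so there are
(|G| - 1)^n n-cells.
For dim = 1 with |G| = 12:
cells = (12 - 1)^1 = 11^1 = 11

11


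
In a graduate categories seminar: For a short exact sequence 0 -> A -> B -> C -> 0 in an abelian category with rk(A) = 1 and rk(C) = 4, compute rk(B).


For a short exact sequence 0 -> A -> B -> C -> 0,
rank is additive: rank(B) = rank(A) + rank(C).
rank(B) = 1 + 4 = 5

5


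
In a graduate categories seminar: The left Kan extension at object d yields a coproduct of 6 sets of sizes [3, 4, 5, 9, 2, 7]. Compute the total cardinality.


Pointwise, the left Kan extension (Lan_F H)(d) is the colimit, indexed
by the comma category (F downarrow d), of H composed with the
projection (F downarrow d) -> C. Here that colimit is given
as a coproduct (disjoint union) of sets, so its cardinality is the
sum of the sizes of the summands.
Coproduct of sets with sizes: 3 + 4 + 5 + 9 + 2 + 7
= 30

30


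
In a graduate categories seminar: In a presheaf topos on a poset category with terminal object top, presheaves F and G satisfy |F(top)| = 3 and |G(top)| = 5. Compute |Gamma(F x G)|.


Global sections of a presheaf on a poset with terminal top satisfy
Gamma(H) ~ H(top). Presheaves admit pointwise products, so
(F x G)(top) = F(top) x G(top) (Cartesian product).
|Gamma(F x G)| = |F(top)| * |G(top)| = 3 * 5 = 15.

15


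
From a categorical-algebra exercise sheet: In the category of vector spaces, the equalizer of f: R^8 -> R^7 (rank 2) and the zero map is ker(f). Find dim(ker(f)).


The equalizer of f and the zero map is ker(f).
By the rank-nullity theorem: dim(ker(f)) = dim(domain) - rank(f).
dim(ker(f)) = 8 - 2 = 6

6


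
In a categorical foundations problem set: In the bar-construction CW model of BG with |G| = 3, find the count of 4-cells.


In the bar-construction CW model of BG, the n-cells are indexed by
n-tuples [g_1|...|g_n] of non-identity elements of G (degenerate
simplices with some g_i = e do not contribute cells), so there are
(|G| - 1)^n n-cells.
For dim = 4 with |G| = 3:
cells = (3 - 1)^4 = 2^4 = 16

16


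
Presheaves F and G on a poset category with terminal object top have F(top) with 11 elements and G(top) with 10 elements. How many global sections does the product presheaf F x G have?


Global sections of a presheaf on a poset with terminal top satisfy
Gamma(H) ~ H(top). Presheaves admit pointwise products, so
(F x G)(top) = F(top) x G(top) (Cartesian product).
|Gamma(F x G)| = |F(top)| * |G(top)| = 11 * 10 = 110.

110


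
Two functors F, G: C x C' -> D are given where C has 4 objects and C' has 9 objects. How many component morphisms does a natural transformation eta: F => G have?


A natural transformation eta: F => G assigns one component morphism per
object of the domain category.
The domain is the product category C x C', so
|Ob(C x C')| = |Ob(C)| * |Ob(C')| = 4 * 9 = 36.
Therefore eta has 36 component morphisms.

36


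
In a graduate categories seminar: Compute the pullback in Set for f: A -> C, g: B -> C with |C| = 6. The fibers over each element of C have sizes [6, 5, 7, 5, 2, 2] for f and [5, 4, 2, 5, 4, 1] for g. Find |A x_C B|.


The pullback A x_C B consists of pairs (a, b) with f(a) = g(b).
For each element c in C, the fiber product has |f^-1(c)| * |g^-1(c)| elements.
Summing over C: 6 * 5 + 5 * 4 + 7 * 2 + 5 * 5 + 2 * 4 + 2 * 1
= 30 + 20 + 14 + 25 + 8 + 2 = 99

99


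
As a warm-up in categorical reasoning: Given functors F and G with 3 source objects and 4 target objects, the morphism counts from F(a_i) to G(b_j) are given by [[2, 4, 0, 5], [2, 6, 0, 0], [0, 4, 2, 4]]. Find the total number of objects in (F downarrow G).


Objects of (F downarrow G) are triples (a, b, h: F(a)->G(b)).
The count equals the sum of all entries in the hom-matrix.
sum(row 0) = 11
sum(row 1) = 8
sum(row 2) = 10
Grand total = 29

29


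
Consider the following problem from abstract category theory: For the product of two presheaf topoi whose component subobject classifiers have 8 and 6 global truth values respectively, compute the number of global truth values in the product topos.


In a product of presheaf topoi E_1 x E_2, the subobject classifier
is Omega = Omega_1 x Omega_2 (componentwise), so
|Omega(top)| = |Omega_1(top_1)| * |Omega_2(top_2)|.
= 8 * 6 = 48.

48


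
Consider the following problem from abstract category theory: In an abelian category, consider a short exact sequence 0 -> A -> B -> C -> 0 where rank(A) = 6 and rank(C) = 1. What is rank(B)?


For a short exact sequence 0 -> A -> B -> C -> 0,
rank is additive: rank(B) = rank(A) + rank(C).
rank(B) = 6 + 1 = 7

7


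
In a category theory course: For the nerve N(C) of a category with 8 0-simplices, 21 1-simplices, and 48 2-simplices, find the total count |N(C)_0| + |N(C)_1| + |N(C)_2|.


The 2-skeleton of the nerve N(C) consists of simplices in dimensions 0, 1, 2:
  |N(C)_0| = 8 (objects)
  |N(C)_1| = 21 (morphisms)
  |N(C)_2| = 48 (composable pairs)
Total = 8 + 21 + 48 = 77

77


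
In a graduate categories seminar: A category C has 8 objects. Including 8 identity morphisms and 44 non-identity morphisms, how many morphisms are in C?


Each object has an identity morphism, giving 8 identities.
Adding the 44 non-identity morphisms:
Total = 8 + 44 = 52

52


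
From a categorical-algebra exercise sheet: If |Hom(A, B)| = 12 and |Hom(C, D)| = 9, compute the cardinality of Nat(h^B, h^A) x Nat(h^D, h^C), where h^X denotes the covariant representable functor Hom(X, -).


By the Yoneda lemma, Nat(h^B, h^A) is isomorphic to Hom(A, B),
so |Nat(h^B, h^A)| = |Hom(A, B)| and |Nat(h^D, h^C)| = |Hom(C, D)|.
|Hom(A, B)| = 12, |Hom(C, D)| = 9.
|Nat(h^B, h^A) x Nat(h^D, h^C)| = 12 * 9 = 108

108


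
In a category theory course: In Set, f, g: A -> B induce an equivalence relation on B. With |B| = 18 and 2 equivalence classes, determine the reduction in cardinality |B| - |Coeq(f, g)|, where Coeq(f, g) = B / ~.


The coequalizer Coeq(f, g) = B / ~ has one element per equivalence class.
|B| = 18, |Coeq(f, g)| = 2.
|B| - |Coeq(f, g)| = 18 - 2 = 16.

16


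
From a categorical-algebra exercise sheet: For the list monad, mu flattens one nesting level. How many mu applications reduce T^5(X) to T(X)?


Each application of mu: T^2 -> T removes one layer of nesting.
Starting at depth 5 (i.e., T^5(X)), we need to reach T(X).
Number of mu applications = 5 - 1 = 4

4


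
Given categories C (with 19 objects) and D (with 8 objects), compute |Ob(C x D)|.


The product category C x D has objects that are pairs (c, d).
Number of pairs = |Ob(C)| * |Ob(D)| = 19 * 8 = 152

152


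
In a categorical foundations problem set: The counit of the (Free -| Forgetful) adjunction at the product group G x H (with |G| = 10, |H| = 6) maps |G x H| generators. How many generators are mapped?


The counit epsilon_K: F(U(K)) -> K of the Free-Forgetful adjunction
maps |K| generators of F(U(K)) into K. For K = G x H (the product group),
|G x H| = |G| * |H|.
Total generators mapped = 10 * 6 = 60.

60


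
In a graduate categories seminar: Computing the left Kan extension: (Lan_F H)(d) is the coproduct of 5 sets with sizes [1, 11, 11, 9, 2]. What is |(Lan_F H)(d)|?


Pointwise, the left Kan extension (Lan_F H)(d) is the colimit, indexed
by the comma category (F downarrow d), of H composed with the
projection (F downarrow d) -> C. Here that colimit is given
as a coproduct (disjoint union) of sets, so its cardinality is the
sum of the sizes of the summands.
Coproduct of sets with sizes: 1 + 11 + 11 + 9 + 2
= 34

34


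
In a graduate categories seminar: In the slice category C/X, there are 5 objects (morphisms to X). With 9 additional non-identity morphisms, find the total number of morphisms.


In the slice category C/X, objects are morphisms to X.
Identity morphisms: 5 (one per object of C/X).
Non-identity morphisms: 9.
Total = 5 + 9 = 14

14


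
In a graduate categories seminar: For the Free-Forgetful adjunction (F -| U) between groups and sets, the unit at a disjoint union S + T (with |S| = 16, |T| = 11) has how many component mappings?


The unit eta_X: X -> U(F(X)) of the Free-Forgetful adjunction
maps each element of X to a generator of F(X). For X = S + T (disjoint
union in Set), |S + T| = |S| + |T|.
Total mappings = 16 + 11 = 27.

27


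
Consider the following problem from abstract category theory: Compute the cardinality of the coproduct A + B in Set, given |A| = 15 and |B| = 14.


In Set, the coproduct A + B is the disjoint union.
|A + B| = |A| + |B| = 15 + 14 = 29

29


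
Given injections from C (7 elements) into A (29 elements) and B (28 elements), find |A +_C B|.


The pushout A +_C B identifies the images of C in A and B.
|A +_C B| = |A| + |B| - |C| (for injections).
= 29 + 28 - 7 = 50

50


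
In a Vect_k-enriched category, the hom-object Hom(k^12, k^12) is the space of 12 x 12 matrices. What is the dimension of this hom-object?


In Vect-enriched categories, Hom(k^n, k^m) is the space of m x n matrices.
dim(Hom(k^12, k^12)) = 12 * 12 = 144

144


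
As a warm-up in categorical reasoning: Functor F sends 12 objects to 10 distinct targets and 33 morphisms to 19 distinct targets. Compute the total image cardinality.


The image of F consists of distinct objects and distinct morphisms.
|Im(F)| on objects = 10
|Im(F)| on morphisms = 19
Total image cardinality = 10 + 19 = 29

29


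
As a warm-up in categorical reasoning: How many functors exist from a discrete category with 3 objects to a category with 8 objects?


A functor from a discrete category C to D is determined by
where each object maps. Each of the 3 objects of C can map
to any of the 8 objects of D independently.
Number of functors = 8^3 = 512

512


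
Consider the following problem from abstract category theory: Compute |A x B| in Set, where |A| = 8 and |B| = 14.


In Set, the product A x B is the Cartesian product.
By the universal property, |A x B| = |A| * |B|.
|A x B| = 8 * 14 = 112

112


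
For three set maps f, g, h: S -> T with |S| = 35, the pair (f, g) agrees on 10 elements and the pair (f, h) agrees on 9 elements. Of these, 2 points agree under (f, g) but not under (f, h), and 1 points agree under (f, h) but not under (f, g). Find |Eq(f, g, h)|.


Eq(f, g, h) is the triple-agreement set: points in S where all three
maps take the same value. Using inclusion-exclusion on the pairwise data:
Pair (f, g) agrees on 10 points; pair (f, h) on 9 points.
Points agreeing under (f, g) but not (f, h) = 2; under (f, h) but not (f, g) = 1.
Triple-agreement = agreement-in-(f, g) minus points that agree under (f, g) but not (f, h):
|Eq(f, g, h)| = 10 - 2 = 8
(cross-check via (f, h): 9 - 1 = 8.)

8


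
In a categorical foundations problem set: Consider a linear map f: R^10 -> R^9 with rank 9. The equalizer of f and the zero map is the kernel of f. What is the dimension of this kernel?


The equalizer of f and the zero map is ker(f).
By the rank-nullity theorem: dim(ker(f)) = dim(domain) - rank(f).
dim(ker(f)) = 10 - 9 = 1

1


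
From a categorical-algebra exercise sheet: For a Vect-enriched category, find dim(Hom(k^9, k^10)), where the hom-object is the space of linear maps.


In Vect-enriched categories, Hom(k^n, k^m) is the space of m x n matrices.
dim(Hom(k^9, k^10)) = 10 * 9 = 90

90


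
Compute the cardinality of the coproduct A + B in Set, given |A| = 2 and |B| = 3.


In Set, the coproduct A + B is the disjoint union.
|A + B| = |A| + |B| = 2 + 3 = 5

5


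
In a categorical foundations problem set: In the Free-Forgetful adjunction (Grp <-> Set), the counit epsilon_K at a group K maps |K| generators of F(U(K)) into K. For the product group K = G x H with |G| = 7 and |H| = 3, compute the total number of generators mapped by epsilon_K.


The counit epsilon_K: F(U(K)) -> K of the Free-Forgetful adjunction
maps |K| generators of F(U(K)) into K. For K = G x H (the product group),
|G x H| = |G| * |H|.
Total generators mapped = 7 * 3 = 21.

21


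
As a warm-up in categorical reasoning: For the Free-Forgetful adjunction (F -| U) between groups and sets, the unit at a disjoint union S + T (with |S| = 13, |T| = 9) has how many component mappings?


The unit eta_X: X -> U(F(X)) of the Free-Forgetful adjunction
maps each element of X to a generator of F(X). For X = S + T (disjoint
union in Set), |S + T| = |S| + |T|.
Total mappings = 13 + 9 = 22.

22


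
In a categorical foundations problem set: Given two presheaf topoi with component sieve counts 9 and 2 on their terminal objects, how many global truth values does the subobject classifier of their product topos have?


In a product of presheaf topoi E_1 x E_2, the subobject classifier
is Omega = Omega_1 x Omega_2 (componentwise), so
|Omega(top)| = |Omega_1(top_1)| * |Omega_2(top_2)|.
= 9 * 2 = 18.

18


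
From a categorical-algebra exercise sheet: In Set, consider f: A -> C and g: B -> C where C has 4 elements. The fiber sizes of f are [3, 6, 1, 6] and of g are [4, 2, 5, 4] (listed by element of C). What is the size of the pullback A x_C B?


The pullback A x_C B consists of pairs (a, b) with f(a) = g(b).
For each element c in C, the fiber product has |f^-1(c)| * |g^-1(c)| elements.
Summing over C: 3 * 4 + 6 * 2 + 1 * 5 + 6 * 4
= 12 + 12 + 5 + 24 = 53

53


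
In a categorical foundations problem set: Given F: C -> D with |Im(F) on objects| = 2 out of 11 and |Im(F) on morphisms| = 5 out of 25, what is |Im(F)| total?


The image of F consists of distinct objects and distinct morphisms.
|Im(F)| on objects = 2
|Im(F)| on morphisms = 5
Total image cardinality = 2 + 5 = 7

7


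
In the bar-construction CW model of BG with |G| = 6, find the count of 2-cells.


In the bar-construction CW model of BG, the n-cells are indexed by
n-tuples [g_1|...|g_n] of non-identity elements of G (degenerate
simplices with some g_i = e do not contribute cells), so there are
(|G| - 1)^n n-cells.
For dim = 2 with |G| = 6:
cells = (6 - 1)^2 = 5^2 = 25

25


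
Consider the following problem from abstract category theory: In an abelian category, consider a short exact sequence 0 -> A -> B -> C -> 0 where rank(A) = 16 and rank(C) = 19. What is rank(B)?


For a short exact sequence 0 -> A -> B -> C -> 0,
rank is additive: rank(B) = rank(A) + rank(C).
rank(B) = 16 + 19 = 35

35


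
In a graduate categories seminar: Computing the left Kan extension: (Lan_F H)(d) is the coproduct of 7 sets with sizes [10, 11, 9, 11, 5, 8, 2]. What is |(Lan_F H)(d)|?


Pointwise, the left Kan extension (Lan_F H)(d) is the colimit, indexed
by the comma category (F downarrow d), of H composed with the
projection (F downarrow d) -> C. Here that colimit is given
as a coproduct (disjoint union) of sets, so its cardinality is the
sum of the sizes of the summands.
Coproduct of sets with sizes: 10 + 11 + 9 + 11 + 5 + 8 + 2
= 56

56


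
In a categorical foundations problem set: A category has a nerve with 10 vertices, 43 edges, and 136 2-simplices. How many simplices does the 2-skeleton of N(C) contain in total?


The 2-skeleton of the nerve N(C) consists of simplices in dimensions 0, 1, 2:
  |N(C)_0| = 10 (objects)
  |N(C)_1| = 43 (morphisms)
  |N(C)_2| = 136 (composable pairs)
Total = 10 + 43 + 136 = 189

189


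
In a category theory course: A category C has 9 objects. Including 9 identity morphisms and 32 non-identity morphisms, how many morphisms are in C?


Each object has an identity morphism, giving 9 identities.
Adding the 32 non-identity morphisms:
Total = 9 + 32 = 41

41


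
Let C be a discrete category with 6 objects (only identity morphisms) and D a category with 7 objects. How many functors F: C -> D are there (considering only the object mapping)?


A functor from a discrete category C to D is determined by
where each object maps. Each of the 6 objects of C can map
to any of the 7 objects of D independently.
Number of functors = 7^6 = 117649

117649


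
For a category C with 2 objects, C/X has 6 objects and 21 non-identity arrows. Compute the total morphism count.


In the slice category C/X, objects are morphisms to X.
Identity morphisms: 6 (one per object of C/X).
Non-identity morphisms: 21.
Total = 6 + 21 = 27

27


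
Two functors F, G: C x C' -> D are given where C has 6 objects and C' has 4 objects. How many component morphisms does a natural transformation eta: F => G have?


A natural transformation eta: F => G assigns one component morphism per
object of the domain category.
The domain is the product category C x C', so
|Ob(C x C')| = |Ob(C)| * |Ob(C')| = 6 * 4 = 24.
Therefore eta has 24 component morphisms.

24


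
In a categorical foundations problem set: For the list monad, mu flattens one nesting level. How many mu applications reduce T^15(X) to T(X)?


Each application of mu: T^2 -> T removes one layer of nesting.
Starting at depth 15 (i.e., T^15(X)), we need to reach T(X).
Number of mu applications = 15 - 1 = 14

14


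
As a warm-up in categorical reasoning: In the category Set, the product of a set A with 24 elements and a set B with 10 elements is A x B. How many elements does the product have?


In Set, the product A x B is the Cartesian product.
By the universal property, |A x B| = |A| * |B|.
|A x B| = 24 * 10 = 240

240


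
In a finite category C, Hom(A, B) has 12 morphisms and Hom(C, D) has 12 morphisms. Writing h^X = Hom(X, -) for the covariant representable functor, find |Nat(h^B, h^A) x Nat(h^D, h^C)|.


By the Yoneda lemma, Nat(h^B, h^A) is isomorphic to Hom(A, B),
so |Nat(h^B, h^A)| = |Hom(A, B)| and |Nat(h^D, h^C)| = |Hom(C, D)|.
|Hom(A, B)| = 12, |Hom(C, D)| = 12.
|Nat(h^B, h^A) x Nat(h^D, h^C)| = 12 * 12 = 144

144


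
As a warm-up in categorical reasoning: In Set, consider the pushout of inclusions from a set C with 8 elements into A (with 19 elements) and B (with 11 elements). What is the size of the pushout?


The pushout A +_C B identifies the images of C in A and B.
|A +_C B| = |A| + |B| - |C| (for injections).
= 19 + 11 - 8 = 22

22


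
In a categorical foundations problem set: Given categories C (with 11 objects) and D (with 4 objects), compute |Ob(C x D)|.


The product category C x D has objects that are pairs (c, d).
Number of pairs = |Ob(C)| * |Ob(D)| = 11 * 4 = 44

44


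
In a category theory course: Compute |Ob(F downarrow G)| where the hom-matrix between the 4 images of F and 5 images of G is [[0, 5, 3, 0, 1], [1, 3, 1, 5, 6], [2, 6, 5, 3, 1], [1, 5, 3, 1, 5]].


Objects of (F downarrow G) are triples (a, b, h: F(a)->G(b)).
The count equals the sum of all entries in the hom-matrix.
sum(row 0) = 9
sum(row 1) = 16
sum(row 2) = 17
sum(row 3) = 15
Grand total = 57

57


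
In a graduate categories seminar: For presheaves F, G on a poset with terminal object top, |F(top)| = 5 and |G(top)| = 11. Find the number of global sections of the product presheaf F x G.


Global sections of a presheaf on a poset with terminal top satisfy
Gamma(H) ~ H(top). Presheaves admit pointwise products, so
(F x G)(top) = F(top) x G(top) (Cartesian product).
|Gamma(F x G)| = |F(top)| * |G(top)| = 5 * 11 = 55.

55


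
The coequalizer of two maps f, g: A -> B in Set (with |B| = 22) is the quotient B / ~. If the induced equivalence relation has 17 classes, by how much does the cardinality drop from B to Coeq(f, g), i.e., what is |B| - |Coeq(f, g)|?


The coequalizer Coeq(f, g) = B / ~ has one element per equivalence class.
|B| = 22, |Coeq(f, g)| = 17.
|B| - |Coeq(f, g)| = 22 - 17 = 5.

5


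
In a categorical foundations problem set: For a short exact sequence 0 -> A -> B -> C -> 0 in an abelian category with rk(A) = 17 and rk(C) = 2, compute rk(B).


For a short exact sequence 0 -> A -> B -> C -> 0,
rank is additive: rank(B) = rank(A) + rank(C).
rank(B) = 17 + 2 = 19

19


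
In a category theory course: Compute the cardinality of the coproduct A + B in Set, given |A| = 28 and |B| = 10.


In Set, the coproduct A + B is the disjoint union.
|A + B| = |A| + |B| = 28 + 10 = 38

38


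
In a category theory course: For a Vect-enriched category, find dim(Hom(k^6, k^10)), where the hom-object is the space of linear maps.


In Vect-enriched categories, Hom(k^n, k^m) is the space of m x n matrices.
dim(Hom(k^6, k^10)) = 10 * 6 = 60

60


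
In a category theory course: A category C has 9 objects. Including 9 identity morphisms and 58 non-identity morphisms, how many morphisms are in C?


Each object has an identity morphism, giving 9 identities.
Adding the 58 non-identity morphisms:
Total = 9 + 58 = 67

67


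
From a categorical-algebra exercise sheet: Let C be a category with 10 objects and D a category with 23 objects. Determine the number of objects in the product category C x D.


The product category C x D has objects that are pairs (c, d).
Number of pairs = |Ob(C)| * |Ob(D)| = 10 * 23 = 230

230


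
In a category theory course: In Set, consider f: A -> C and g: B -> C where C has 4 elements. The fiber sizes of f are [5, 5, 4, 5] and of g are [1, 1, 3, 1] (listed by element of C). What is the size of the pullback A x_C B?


The pullback A x_C B consists of pairs (a, b) with f(a) = g(b).
For each element c in C, the fiber product has |f^-1(c)| * |g^-1(c)| elements.
Summing over C: 5 * 1 + 5 * 1 + 4 * 3 + 5 * 1
= 5 + 5 + 12 + 5 = 27

27


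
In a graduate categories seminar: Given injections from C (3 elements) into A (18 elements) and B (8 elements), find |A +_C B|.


The pushout A +_C B identifies the images of C in A and B.
|A +_C B| = |A| + |B| - |C| (for injections).
= 18 + 8 - 3 = 23

23


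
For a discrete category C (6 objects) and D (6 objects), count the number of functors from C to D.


A functor from a discrete category C to D is determined by
where each object maps. Each of the 6 objects of C can map
to any of the 6 objects of D independently.
Number of functors = 6^6 = 46656

46656


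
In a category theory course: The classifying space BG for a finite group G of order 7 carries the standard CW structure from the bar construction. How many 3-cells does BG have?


In the bar-construction CW model of BG, the n-cells are indexed by
n-tuples [g_1|...|g_n] of non-identity elements of G (degenerate
simplices with some g_i = e do not contribute cells), so there are
(|G| - 1)^n n-cells.
For dim = 3 with |G| = 7:
cells = (7 - 1)^3 = 6^3 = 216

216


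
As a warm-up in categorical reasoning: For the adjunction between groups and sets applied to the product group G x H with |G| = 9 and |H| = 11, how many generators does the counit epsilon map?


The counit epsilon_K: F(U(K)) -> K of the Free-Forgetful adjunction
maps |K| generators of F(U(K)) into K. For K = G x H (the product group),
|G x H| = |G| * |H|.
Total generators mapped = 9 * 11 = 99.

99


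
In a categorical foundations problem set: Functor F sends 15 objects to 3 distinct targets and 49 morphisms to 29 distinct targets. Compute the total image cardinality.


The image of F consists of distinct objects and distinct morphisms.
|Im(F)| on objects = 3
|Im(F)| on morphisms = 29
Total image cardinality = 3 + 29 = 32

32


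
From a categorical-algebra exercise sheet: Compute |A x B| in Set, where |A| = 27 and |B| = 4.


In Set, the product A x B is the Cartesian product.
By the universal property, |A x B| = |A| * |B|.
|A x B| = 27 * 4 = 108

108


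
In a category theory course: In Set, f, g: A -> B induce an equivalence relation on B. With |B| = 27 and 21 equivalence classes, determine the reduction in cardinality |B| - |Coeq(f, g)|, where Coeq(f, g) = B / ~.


The coequalizer Coeq(f, g) = B / ~ has one element per equivalence class.
|B| = 27, |Coeq(f, g)| = 21.
|B| - |Coeq(f, g)| = 27 - 21 = 6.

6


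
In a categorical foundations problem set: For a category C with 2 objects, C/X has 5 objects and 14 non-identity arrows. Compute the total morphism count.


In the slice category C/X, objects are morphisms to X.
Identity morphisms: 5 (one per object of C/X).
Non-identity morphisms: 14.
Total = 5 + 14 = 19

19


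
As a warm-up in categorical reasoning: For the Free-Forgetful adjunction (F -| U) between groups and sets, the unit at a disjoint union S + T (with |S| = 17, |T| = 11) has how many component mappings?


The unit eta_X: X -> U(F(X)) of the Free-Forgetful adjunction
maps each element of X to a generator of F(X). For X = S + T (disjoint
union in Set), |S + T| = |S| + |T|.
Total mappings = 17 + 11 = 28.

28


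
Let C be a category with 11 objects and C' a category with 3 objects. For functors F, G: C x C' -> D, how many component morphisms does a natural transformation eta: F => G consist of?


A natural transformation eta: F => G assigns one component morphism per
object of the domain category.
The domain is the product category C x C', so
|Ob(C x C')| = |Ob(C)| * |Ob(C')| = 11 * 3 = 33.
Therefore eta has 33 component morphisms.

33


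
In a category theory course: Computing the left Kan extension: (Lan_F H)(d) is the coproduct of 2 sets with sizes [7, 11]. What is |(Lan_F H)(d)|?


Pointwise, the left Kan extension (Lan_F H)(d) is the colimit, indexed
by the comma category (F downarrow d), of H composed with the
projection (F downarrow d) -> C. Here that colimit is given
as a coproduct (disjoint union) of sets, so its cardinality is the
sum of the sizes of the summands.
Coproduct of sets with sizes: 7 + 11
= 18

18


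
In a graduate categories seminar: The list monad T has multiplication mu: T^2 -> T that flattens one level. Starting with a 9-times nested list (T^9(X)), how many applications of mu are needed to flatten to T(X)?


Each application of mu: T^2 -> T removes one layer of nesting.
Starting at depth 9 (i.e., T^9(X)), we need to reach T(X).
Number of mu applications = 9 - 1 = 8

8


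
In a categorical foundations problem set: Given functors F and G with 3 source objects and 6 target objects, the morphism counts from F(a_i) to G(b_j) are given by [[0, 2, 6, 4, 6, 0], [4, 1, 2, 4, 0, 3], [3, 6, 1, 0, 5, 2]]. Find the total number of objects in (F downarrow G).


Objects of (F downarrow G) are triples (a, b, h: F(a)->G(b)).
The count equals the sum of all entries in the hom-matrix.
sum(row 0) = 18
sum(row 1) = 14
sum(row 2) = 17
Grand total = 49

49


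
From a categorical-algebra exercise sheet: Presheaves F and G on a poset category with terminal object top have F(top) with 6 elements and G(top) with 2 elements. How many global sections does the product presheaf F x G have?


Global sections of a presheaf on a poset with terminal top satisfy
Gamma(H) ~ H(top). Presheaves admit pointwise products, so
(F x G)(top) = F(top) x G(top) (Cartesian product).
|Gamma(F x G)| = |F(top)| * |G(top)| = 6 * 2 = 12.

12


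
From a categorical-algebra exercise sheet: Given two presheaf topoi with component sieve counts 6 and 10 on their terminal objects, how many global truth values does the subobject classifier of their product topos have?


In a product of presheaf topoi E_1 x E_2, the subobject classifier
is Omega = Omega_1 x Omega_2 (componentwise), so
|Omega(top)| = |Omega_1(top_1)| * |Omega_2(top_2)|.
= 6 * 10 = 60.

60


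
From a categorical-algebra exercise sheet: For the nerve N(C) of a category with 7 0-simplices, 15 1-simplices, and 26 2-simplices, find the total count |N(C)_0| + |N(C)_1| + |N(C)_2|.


The 2-skeleton of the nerve N(C) consists of simplices in dimensions 0, 1, 2:
  |N(C)_0| = 7 (objects)
  |N(C)_1| = 15 (morphisms)
  |N(C)_2| = 26 (composable pairs)
Total = 7 + 15 + 26 = 48

48


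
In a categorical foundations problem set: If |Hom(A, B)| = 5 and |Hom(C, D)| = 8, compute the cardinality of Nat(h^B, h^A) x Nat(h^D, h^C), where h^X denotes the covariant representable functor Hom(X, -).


By the Yoneda lemma, Nat(h^B, h^A) is isomorphic to Hom(A, B),
so |Nat(h^B, h^A)| = |Hom(A, B)| and |Nat(h^D, h^C)| = |Hom(C, D)|.
|Hom(A, B)| = 5, |Hom(C, D)| = 8.
|Nat(h^B, h^A) x Nat(h^D, h^C)| = 5 * 8 = 40

40


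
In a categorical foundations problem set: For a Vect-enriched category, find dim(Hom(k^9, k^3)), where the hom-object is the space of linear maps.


In Vect-enriched categories, Hom(k^n, k^m) is the space of m x n matrices.
dim(Hom(k^9, k^3)) = 3 * 9 = 27

27


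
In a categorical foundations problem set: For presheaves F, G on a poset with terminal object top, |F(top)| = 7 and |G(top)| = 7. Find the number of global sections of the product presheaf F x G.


Global sections of a presheaf on a poset with terminal top satisfy
Gamma(H) ~ H(top). Presheaves admit pointwise products, so
(F x G)(top) = F(top) x G(top) (Cartesian product).
|Gamma(F x G)| = |F(top)| * |G(top)| = 7 * 7 = 49.

49


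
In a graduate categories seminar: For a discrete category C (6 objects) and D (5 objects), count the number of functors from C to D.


A functor from a discrete category C to D is determined by
where each object maps. Each of the 6 objects of C can map
to any of the 5 objects of D independently.
Number of functors = 5^6 = 15625

15625


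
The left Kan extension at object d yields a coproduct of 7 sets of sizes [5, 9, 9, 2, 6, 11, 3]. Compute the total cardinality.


Pointwise, the left Kan extension (Lan_F H)(d) is the colimit, indexed
by the comma category (F downarrow d), of H composed with the
projection (F downarrow d) -> C. Here that colimit is given
as a coproduct (disjoint union) of sets, so its cardinality is the
sum of the sizes of the summands.
Coproduct of sets with sizes: 5 + 9 + 9 + 2 + 6 + 11 + 3
= 45

45


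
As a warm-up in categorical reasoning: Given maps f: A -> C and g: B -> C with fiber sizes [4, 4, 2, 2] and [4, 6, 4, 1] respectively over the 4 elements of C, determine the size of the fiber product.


The pullback A x_C B consists of pairs (a, b) with f(a) = g(b).
For each element c in C, the fiber product has |f^-1(c)| * |g^-1(c)| elements.
Summing over C: 4 * 4 + 4 * 6 + 2 * 4 + 2 * 1
= 16 + 24 + 8 + 2 = 50

50


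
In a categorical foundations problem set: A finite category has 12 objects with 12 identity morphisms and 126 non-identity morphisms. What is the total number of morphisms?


Each object has an identity morphism, giving 12 identities.
Adding the 126 non-identity morphisms:
Total = 12 + 126 = 138

138


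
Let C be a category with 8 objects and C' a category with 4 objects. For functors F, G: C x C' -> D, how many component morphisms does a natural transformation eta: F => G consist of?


A natural transformation eta: F => G assigns one component morphism per
object of the domain category.
The domain is the product category C x C', so
|Ob(C x C')| = |Ob(C)| * |Ob(C')| = 8 * 4 = 32.
Therefore eta has 32 component morphisms.

32


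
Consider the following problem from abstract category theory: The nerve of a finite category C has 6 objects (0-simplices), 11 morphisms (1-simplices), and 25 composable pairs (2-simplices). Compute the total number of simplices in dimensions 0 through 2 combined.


The 2-skeleton of the nerve N(C) consists of simplices in dimensions 0, 1, 2:
  |N(C)_0| = 6 (objects)
  |N(C)_1| = 11 (morphisms)
  |N(C)_2| = 25 (composable pairs)
Total = 6 + 11 + 25 = 42

42


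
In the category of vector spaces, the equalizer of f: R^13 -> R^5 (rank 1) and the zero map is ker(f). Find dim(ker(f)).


The equalizer of f and the zero map is ker(f).
By the rank-nullity theorem: dim(ker(f)) = dim(domain) - rank(f).
dim(ker(f)) = 13 - 1 = 12

12


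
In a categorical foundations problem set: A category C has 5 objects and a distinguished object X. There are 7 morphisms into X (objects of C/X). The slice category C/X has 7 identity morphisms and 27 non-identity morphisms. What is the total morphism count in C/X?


In the slice category C/X, objects are morphisms to X.
Identity morphisms: 7 (one per object of C/X).
Non-identity morphisms: 27.
Total = 7 + 27 = 34

34


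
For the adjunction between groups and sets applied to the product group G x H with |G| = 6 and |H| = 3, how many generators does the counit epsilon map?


The counit epsilon_K: F(U(K)) -> K of the Free-Forgetful adjunction
maps |K| generators of F(U(K)) into K. For K = G x H (the product group),
|G x H| = |G| * |H|.
Total generators mapped = 6 * 3 = 18.

18


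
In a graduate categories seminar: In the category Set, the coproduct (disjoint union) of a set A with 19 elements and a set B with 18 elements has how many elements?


In Set, the coproduct A + B is the disjoint union.
|A + B| = |A| + |B| = 19 + 18 = 37

37


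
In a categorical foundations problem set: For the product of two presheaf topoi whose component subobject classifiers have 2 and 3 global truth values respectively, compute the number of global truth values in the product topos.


In a product of presheaf topoi E_1 x E_2, the subobject classifier
is Omega = Omega_1 x Omega_2 (componentwise), so
|Omega(top)| = |Omega_1(top_1)| * |Omega_2(top_2)|.
= 2 * 3 = 6.

6


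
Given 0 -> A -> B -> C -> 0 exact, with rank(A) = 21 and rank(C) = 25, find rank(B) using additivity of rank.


For a short exact sequence 0 -> A -> B -> C -> 0,
rank is additive: rank(B) = rank(A) + rank(C).
rank(B) = 21 + 25 = 46

46


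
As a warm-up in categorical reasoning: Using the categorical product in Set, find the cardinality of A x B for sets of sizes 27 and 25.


In Set, the product A x B is the Cartesian product.
By the universal property, |A x B| = |A| * |B|.
|A x B| = 27 * 25 = 675

675


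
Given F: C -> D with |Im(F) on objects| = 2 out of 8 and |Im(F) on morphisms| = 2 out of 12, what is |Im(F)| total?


The image of F consists of distinct objects and distinct morphisms.
|Im(F)| on objects = 2
|Im(F)| on morphisms = 2
Total image cardinality = 2 + 2 = 4

4


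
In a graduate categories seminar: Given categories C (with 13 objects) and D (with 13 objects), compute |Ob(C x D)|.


The product category C x D has objects that are pairs (c, d).
Number of pairs = |Ob(C)| * |Ob(D)| = 13 * 13 = 169

169


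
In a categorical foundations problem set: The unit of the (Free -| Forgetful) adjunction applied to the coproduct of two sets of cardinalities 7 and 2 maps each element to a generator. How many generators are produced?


The unit eta_X: X -> U(F(X)) of the Free-Forgetful adjunction
maps each element of X to a generator of F(X). For X = S + T (disjoint
union in Set), |S + T| = |S| + |T|.
Total mappings = 7 + 2 = 9.

9


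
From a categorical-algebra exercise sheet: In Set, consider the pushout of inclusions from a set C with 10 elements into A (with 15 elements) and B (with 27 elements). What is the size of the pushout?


The pushout A +_C B identifies the images of C in A and B.
|A +_C B| = |A| + |B| - |C| (for injections).
= 15 + 27 - 10 = 32

32


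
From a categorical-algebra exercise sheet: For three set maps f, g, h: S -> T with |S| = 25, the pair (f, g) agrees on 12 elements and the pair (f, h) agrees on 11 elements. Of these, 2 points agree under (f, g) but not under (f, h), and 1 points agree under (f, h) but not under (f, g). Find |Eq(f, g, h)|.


Eq(f, g, h) is the triple-agreement set: points in S where all three
maps take the same value. Using inclusion-exclusion on the pairwise data:
Pair (f, g) agrees on 12 points; pair (f, h) on 11 points.
Points agreeing under (f, g) but not (f, h) = 2; under (f, h) but not (f, g) = 1.
Triple-agreement = agreement-in-(f, g) minus points that agree under (f, g) but not (f, h):
|Eq(f, g, h)| = 12 - 2 = 10
(cross-check via (f, h): 11 - 1 = 10.)

10


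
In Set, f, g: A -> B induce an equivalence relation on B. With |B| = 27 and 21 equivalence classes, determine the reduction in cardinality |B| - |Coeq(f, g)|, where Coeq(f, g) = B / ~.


The coequalizer Coeq(f, g) = B / ~ has one element per equivalence class.
|B| = 27, |Coeq(f, g)| = 21.
|B| - |Coeq(f, g)| = 27 - 21 = 6.

6
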